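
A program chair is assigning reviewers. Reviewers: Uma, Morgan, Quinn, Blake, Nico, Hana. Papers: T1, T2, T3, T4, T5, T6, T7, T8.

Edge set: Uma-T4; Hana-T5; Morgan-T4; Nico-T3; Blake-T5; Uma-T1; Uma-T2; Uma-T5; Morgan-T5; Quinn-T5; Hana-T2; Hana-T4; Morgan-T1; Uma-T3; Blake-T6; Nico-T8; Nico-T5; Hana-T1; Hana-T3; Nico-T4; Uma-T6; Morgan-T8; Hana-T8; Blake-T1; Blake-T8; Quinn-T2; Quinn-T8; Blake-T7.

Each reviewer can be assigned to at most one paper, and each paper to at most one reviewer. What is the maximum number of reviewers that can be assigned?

6

One maximum matching: Uma–T5, Morgan–T1, Quinn–T8, Blake–T7, Nico–T3, Hana–T4.
This saturates every reviewer, so 6 is the maximum.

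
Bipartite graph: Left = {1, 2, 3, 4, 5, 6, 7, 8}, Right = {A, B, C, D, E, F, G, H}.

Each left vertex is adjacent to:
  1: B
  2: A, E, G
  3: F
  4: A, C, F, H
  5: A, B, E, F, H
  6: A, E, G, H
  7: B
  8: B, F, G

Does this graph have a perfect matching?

The set {1, 7} has only 1 neighbour ({B}), so by Hall's theorem at most 7 of the 8 left vertices can be matched.
Hence no matching covers every left vertex.

No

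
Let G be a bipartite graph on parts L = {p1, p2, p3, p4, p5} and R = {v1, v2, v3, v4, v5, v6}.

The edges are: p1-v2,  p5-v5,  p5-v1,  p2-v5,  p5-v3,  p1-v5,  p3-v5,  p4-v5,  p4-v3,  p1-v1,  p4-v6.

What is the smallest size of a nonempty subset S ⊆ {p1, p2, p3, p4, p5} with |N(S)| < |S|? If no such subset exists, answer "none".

2

Take S = {p2, p3}. Its neighbourhood is {v5}, so |N(S)| = 1 < |S| = 2.
No single vertex violates Hall's condition since each has at least one neighbour, so 2 is the minimum.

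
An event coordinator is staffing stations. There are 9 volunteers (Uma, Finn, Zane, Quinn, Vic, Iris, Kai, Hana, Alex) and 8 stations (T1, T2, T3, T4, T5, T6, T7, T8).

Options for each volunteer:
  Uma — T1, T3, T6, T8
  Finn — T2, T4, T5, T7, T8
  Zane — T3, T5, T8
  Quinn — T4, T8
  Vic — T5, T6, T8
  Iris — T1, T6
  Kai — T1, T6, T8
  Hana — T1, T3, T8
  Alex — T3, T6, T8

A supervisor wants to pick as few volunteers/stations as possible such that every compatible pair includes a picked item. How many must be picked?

7

{Finn, Quinn, T1, T3, T5, T6, T8} is a vertex cover of size 7: every edge has an endpoint in this set.
No smaller cover exists because Uma–T6, Finn–T7, Zane–T3, Quinn–T4, Vic–T5, Iris–T1, Kai–T8 is a matching of size 7, and a cover must include an endpoint of each of these disjoint edges (König's theorem).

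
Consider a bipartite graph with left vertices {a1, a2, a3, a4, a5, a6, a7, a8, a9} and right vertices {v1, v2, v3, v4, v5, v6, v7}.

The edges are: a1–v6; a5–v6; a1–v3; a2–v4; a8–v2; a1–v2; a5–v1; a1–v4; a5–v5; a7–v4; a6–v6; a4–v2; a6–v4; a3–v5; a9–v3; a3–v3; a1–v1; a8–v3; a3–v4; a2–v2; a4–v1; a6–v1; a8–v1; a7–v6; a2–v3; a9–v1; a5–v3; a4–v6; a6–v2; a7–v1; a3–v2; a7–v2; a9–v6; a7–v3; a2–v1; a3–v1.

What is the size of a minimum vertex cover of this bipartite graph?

6

The 6 edges a1–v6, a2–v4, a3–v3, a4–v1, a5–v5, a6–v2 form a matching, so any vertex cover needs at least 6 vertices (one per matched edge).
Conversely {v1, v2, v3, v4, v5, v6} meets every edge and has exactly 6 vertices, so 6 is optimal.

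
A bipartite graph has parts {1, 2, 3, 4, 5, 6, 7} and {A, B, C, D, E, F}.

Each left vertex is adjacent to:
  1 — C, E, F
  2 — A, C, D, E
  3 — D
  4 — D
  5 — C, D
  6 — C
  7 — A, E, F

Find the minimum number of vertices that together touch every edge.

{1, 2, 7, C, D} is a vertex cover of size 5: every edge has an endpoint in this set.
No smaller cover exists because 1–F, 2–A, 3–D, 5–C, 7–E is a matching of size 5, and a cover must include an endpoint of each of these disjoint edges (König's theorem).

5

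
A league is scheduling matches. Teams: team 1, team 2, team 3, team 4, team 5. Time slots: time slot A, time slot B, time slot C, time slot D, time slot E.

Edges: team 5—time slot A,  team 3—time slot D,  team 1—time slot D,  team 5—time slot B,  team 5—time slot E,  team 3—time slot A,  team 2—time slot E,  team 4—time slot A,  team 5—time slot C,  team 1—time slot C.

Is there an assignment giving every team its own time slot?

One maximum matching: team 1-time slot C, team 2-time slot E, team 3-time slot D, team 4-time slot A, team 5-time slot B.
All 5 teams are covered.

Yes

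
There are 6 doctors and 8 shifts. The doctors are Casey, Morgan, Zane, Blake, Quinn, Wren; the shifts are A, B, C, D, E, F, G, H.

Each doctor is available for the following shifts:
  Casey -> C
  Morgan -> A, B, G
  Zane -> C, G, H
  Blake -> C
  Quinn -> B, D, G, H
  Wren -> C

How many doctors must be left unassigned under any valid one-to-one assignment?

One maximum matching: Casey–C, Morgan–G, Zane–H, Quinn–B.
The set {Casey, Blake, Wren} has only 1 neighbour ({C}), so by Hall's theorem at most 4 of the 6 doctors can be matched.
That matches 4 of the 6, leaving 2 unmatched; no matching can do better.

2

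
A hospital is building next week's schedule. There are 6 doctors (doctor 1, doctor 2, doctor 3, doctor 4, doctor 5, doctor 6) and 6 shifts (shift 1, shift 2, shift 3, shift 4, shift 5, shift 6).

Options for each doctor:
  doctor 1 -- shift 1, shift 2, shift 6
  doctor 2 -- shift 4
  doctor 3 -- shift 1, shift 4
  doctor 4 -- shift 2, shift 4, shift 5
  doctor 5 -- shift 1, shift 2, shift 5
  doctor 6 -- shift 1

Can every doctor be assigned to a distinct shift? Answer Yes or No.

The set {doctor 2, doctor 3, doctor 6} has only 2 neighbours ({shift 1, shift 4}), so by Hall's theorem at most 5 of the 6 doctors can be matched.
Hence no matching covers every doctor.

No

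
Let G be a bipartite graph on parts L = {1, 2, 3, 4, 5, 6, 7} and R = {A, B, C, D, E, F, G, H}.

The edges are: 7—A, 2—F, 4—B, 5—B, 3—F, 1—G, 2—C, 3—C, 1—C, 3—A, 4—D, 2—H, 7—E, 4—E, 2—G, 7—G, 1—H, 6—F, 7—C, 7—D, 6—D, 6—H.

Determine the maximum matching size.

For example, pair 1–H, 2–F, 3–C, 4–E, 5–B, 6–D, 7–G.
This saturates every left vertex, so 7 is the maximum.

7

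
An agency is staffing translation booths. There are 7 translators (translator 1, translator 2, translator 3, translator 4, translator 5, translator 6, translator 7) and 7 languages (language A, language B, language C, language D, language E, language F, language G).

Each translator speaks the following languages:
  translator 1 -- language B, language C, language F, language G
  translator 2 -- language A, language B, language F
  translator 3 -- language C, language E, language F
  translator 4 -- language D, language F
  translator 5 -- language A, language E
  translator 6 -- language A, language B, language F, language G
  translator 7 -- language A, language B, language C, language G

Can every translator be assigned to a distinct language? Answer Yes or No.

Yes

A valid assignment of size 7: translator 1–language G, translator 2–language F, translator 3–language C, translator 4–language D, translator 5–language E, translator 6–language A, translator 7–language B.
All 7 translators are covered.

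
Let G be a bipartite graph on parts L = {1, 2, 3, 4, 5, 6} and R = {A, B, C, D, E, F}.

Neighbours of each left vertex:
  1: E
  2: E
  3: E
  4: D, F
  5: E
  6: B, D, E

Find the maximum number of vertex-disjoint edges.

3

A valid assignment of size 3: 1–E, 4–F, 6–B.
The set {1, 2, 3, 5} has only 1 neighbour ({E}), so by Hall's theorem at most 3 of the 6 left vertices can be matched.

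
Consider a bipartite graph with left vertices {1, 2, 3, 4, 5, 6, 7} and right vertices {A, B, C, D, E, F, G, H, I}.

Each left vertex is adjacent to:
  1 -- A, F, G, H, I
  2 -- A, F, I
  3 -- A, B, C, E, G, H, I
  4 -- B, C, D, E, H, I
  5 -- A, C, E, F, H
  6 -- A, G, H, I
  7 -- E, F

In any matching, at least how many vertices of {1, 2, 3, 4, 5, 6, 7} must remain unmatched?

For example, pair 1-A, 2-F, 3-G, 4-B, 5-H, 6-I, 7-E.
All 7 left vertices are matched, so no larger matching exists.
That matches 7 of the 7, leaving 0 unmatched; no matching can do better.

0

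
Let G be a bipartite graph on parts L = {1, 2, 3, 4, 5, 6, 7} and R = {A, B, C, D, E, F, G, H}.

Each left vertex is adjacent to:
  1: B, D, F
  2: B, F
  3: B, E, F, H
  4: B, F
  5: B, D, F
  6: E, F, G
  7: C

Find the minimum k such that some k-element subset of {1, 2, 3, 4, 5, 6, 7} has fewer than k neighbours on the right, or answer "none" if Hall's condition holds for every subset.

4

Take S = {1, 2, 4, 5}. Its neighbourhood is {B, D, F}, so |N(S)| = 3 < |S| = 4.
Every subset of size less than 4 has at least as many neighbours as members, so 4 is the minimum.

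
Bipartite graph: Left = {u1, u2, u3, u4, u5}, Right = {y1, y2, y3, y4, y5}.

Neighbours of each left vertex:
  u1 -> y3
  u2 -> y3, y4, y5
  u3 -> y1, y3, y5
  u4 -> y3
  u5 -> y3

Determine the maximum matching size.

For example, pair u1-y3, u2-y4, u3-y1.
The set {u1, u4, u5} has only 1 neighbour ({y3}), so by Hall's theorem at most 3 of the 5 left vertices can be matched.

3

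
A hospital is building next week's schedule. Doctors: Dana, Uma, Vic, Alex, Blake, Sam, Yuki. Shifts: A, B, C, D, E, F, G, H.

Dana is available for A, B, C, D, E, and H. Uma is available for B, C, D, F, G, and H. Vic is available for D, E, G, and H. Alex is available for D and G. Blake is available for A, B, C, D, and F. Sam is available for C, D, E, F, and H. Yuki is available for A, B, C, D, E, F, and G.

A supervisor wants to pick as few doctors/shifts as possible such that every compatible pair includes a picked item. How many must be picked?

{Dana, Uma, Vic, Alex, Blake, Sam, Yuki} is a vertex cover of size 7: every edge has an endpoint in this set.
No smaller cover exists because Dana–C, Uma–B, Vic–E, Alex–D, Blake–A, Sam–H, Yuki–G is a matching of size 7, and a cover must include an endpoint of each of these disjoint edges (König's theorem).

7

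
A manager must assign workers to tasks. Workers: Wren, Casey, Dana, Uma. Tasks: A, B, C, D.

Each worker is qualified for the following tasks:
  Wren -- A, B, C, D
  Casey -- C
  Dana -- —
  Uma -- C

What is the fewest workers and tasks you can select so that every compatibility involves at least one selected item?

2

The 2 edges Wren–B, Casey–C form a matching, so any vertex cover needs at least 2 vertices (one per matched edge).
Conversely {Wren, C} meets every edge and has exactly 2 vertices, so 2 is optimal.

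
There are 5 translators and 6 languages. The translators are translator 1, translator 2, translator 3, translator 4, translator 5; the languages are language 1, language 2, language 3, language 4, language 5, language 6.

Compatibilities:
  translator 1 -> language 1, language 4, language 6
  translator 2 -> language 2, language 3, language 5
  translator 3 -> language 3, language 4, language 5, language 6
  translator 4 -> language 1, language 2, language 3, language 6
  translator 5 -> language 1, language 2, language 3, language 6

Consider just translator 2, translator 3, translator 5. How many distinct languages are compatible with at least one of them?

6

The union of neighbours of {translator 2, translator 3, translator 5} is {language 1, language 2, language 3, language 4, language 5, language 6}, which has 6 elements.
Since |N(S)| = 6 ≥ |S| = 3, Hall's condition holds for this subset.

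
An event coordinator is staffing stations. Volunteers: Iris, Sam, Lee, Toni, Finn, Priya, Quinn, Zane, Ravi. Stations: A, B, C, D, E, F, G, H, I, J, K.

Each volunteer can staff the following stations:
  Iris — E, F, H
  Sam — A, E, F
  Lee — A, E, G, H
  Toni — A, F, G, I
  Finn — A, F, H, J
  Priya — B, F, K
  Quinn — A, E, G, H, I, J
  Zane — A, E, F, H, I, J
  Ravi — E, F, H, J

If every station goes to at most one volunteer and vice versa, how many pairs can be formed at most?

A valid assignment of size 8: Iris–H, Sam–A, Lee–E, Toni–I, Finn–F, Priya–B, Quinn–G, Zane–J.
The set {Iris, Sam, Lee, Toni, Finn, Quinn, Zane, Ravi} has only 7 neighbours ({A, E, F, G, H, I, J}), so by Hall's theorem at most 8 of the 9 volunteers can be matched.

8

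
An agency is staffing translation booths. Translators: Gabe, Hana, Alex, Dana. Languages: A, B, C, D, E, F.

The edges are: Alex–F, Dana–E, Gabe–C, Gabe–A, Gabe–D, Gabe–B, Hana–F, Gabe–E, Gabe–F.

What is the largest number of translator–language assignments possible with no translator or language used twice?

One maximum matching: Gabe→A, Hana→F, Dana→E.
The set {Hana, Alex} has only 1 neighbour ({F}), so by Hall's theorem at most 3 of the 4 translators can be matched.

3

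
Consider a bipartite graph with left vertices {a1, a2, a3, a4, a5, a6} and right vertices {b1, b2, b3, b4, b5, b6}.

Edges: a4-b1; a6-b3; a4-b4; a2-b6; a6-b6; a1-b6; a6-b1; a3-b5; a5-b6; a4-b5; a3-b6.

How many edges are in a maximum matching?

For example, pair a1–b6, a3–b5, a4–b4, a6–b3.
The set {a1, a2, a5} has only 1 neighbour ({b6}), so by Hall's theorem at most 4 of the 6 left vertices can be matched.

4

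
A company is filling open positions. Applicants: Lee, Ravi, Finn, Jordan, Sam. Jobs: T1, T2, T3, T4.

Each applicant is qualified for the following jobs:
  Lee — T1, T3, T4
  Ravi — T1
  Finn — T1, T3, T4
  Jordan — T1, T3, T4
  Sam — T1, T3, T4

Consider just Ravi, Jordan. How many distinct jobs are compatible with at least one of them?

3

The union of neighbours of {Ravi, Jordan} is {T1, T3, T4}, which has 3 elements.
Since |N(S)| = 3 ≥ |S| = 2, Hall's condition holds for this subset.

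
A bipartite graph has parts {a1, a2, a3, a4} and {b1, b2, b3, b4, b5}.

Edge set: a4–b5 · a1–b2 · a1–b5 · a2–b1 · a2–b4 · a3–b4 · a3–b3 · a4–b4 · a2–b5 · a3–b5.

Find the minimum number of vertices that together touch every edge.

A maximum matching has 4 edges (e.g. a1–b2, a2–b4, a3–b3, a4–b5).
By König's theorem the minimum vertex cover has the same size. One such cover is {a1, a2, a3, a4}.

4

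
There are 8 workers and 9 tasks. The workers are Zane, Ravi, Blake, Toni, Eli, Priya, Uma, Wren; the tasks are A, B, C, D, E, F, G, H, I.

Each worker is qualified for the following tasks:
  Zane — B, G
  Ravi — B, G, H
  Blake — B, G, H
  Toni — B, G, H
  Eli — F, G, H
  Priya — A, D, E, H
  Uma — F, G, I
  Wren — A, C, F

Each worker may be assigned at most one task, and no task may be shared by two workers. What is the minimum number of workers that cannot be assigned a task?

1

For example, pair Zane-G, Ravi-H, Blake-B, Eli-F, Priya-E, Uma-I, Wren-C.
The set {Zane, Ravi, Blake, Toni} has only 3 neighbours ({B, G, H}), so by Hall's theorem at most 7 of the 8 workers can be matched.
That matches 7 of the 8, leaving 1 unmatched; no matching can do better.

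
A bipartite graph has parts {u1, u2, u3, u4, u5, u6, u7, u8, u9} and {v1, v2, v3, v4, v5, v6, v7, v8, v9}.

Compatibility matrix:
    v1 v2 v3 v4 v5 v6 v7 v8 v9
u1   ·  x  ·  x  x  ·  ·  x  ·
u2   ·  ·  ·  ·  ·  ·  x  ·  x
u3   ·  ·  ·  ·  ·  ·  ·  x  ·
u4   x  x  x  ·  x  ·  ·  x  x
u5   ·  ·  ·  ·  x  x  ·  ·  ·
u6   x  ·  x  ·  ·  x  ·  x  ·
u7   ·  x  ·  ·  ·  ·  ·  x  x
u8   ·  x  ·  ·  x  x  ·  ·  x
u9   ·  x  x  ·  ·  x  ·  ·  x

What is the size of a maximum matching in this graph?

For example, pair u1→v4, u2→v7, u3→v8, u4→v3, u5→v5, u6→v1, u7→v9, u8→v6, u9→v2.
All 9 left vertices are matched, so no larger matching exists.

9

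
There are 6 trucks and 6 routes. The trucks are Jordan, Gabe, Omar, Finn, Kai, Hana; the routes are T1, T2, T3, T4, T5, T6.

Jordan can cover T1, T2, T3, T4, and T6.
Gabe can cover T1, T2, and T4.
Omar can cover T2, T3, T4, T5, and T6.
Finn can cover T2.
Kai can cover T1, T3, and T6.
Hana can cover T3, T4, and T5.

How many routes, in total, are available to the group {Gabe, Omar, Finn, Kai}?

6

The union of neighbours of {Gabe, Omar, Finn, Kai} is {T1, T2, T3, T4, T5, T6}, which has 6 elements.
Since |N(S)| = 6 ≥ |S| = 4, Hall's condition holds for this subset.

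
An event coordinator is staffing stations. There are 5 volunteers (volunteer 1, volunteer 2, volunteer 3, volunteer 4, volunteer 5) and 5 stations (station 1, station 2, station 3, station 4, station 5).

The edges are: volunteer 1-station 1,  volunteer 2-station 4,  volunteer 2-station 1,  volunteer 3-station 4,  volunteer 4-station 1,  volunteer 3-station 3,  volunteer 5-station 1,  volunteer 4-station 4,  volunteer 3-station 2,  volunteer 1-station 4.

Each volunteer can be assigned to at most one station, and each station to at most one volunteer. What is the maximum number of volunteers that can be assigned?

3

A valid assignment of size 3: volunteer 1→station 4, volunteer 2→station 1, volunteer 3→station 2.
The set {volunteer 1, volunteer 2, volunteer 4, volunteer 5} has only 2 neighbours ({station 1, station 4}), so by Hall's theorem at most 3 of the 5 volunteers can be matched.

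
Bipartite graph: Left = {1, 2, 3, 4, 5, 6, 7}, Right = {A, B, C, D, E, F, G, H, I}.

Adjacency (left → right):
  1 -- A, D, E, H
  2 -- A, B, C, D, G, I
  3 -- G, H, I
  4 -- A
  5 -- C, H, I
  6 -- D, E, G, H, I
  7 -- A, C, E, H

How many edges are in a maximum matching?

For example, pair 1→D, 2→B, 3→H, 4→A, 5→C, 6→G, 7→E.
This saturates every left vertex, so 7 is the maximum.

7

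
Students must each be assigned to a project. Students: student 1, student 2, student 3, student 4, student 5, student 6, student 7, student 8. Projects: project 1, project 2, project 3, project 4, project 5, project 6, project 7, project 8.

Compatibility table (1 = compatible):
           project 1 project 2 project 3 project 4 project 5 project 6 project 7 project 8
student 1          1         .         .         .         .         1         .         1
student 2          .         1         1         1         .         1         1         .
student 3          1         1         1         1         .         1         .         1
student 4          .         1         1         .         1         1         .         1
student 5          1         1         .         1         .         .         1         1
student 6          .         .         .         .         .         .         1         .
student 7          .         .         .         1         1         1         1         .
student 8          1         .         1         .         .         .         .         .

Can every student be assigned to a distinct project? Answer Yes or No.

A valid assignment of size 8: student 1→project 8, student 2→project 4, student 3→project 6, student 4→project 3, student 5→project 2, student 6→project 7, student 7→project 5, student 8→project 1.
Every student is matched, so this is a perfect matching.

Yes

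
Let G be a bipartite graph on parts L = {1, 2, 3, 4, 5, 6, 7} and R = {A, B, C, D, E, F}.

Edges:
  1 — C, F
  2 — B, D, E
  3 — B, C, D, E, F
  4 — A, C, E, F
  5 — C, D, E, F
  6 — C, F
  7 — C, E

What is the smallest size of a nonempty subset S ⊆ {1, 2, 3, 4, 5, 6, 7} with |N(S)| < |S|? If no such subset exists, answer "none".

Take S = {1, 2, 3, 5, 6, 7}. Its neighbourhood is {B, C, D, E, F}, so |N(S)| = 5 < |S| = 6.
Every subset of size less than 6 has at least as many neighbours as members, so 6 is the minimum.

6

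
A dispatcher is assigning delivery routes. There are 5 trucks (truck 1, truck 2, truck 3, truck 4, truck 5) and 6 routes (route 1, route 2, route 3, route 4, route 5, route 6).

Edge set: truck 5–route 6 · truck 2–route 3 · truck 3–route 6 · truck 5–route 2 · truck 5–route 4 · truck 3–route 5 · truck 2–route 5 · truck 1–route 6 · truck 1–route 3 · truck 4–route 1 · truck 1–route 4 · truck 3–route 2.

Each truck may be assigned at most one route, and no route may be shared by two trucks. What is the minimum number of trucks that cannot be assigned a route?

0

One maximum matching: truck 1→route 4, truck 2→route 3, truck 3→route 6, truck 4→route 1, truck 5→route 2.
All 5 trucks are matched, so no larger matching exists.
That matches 5 of the 5, leaving 0 unmatched; no matching can do better.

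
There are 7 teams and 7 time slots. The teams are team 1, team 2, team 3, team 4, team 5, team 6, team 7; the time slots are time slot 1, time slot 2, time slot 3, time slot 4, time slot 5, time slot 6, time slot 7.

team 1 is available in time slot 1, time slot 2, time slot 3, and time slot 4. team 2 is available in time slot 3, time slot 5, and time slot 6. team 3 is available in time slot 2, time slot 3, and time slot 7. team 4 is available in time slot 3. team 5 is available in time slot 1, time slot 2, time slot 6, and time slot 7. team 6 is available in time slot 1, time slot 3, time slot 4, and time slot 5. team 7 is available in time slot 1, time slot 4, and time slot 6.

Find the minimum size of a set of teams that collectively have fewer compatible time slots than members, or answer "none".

none

A matching saturating every team exists, for instance team 1→time slot 1, team 2→time slot 6, team 3→time slot 7, team 4→time slot 3, team 5→time slot 2, team 6→time slot 5, team 7→time slot 4.
By Hall's marriage theorem, this means |N(S)| ≥ |S| for every subset S, so no violating subset exists.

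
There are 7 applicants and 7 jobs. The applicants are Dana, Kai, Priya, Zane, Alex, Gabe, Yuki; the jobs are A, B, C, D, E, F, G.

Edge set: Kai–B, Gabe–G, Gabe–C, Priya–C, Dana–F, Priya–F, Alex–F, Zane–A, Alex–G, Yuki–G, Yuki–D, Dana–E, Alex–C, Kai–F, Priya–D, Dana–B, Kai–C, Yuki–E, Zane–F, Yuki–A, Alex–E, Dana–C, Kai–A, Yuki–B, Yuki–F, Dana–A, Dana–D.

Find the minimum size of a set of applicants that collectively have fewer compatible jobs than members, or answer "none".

A matching saturating every applicant exists, for instance Dana→A, Kai→B, Priya→D, Zane→F, Alex→E, Gabe→C, Yuki→G.
By Hall's marriage theorem, this means |N(S)| ≥ |S| for every subset S, so no violating subset exists.

none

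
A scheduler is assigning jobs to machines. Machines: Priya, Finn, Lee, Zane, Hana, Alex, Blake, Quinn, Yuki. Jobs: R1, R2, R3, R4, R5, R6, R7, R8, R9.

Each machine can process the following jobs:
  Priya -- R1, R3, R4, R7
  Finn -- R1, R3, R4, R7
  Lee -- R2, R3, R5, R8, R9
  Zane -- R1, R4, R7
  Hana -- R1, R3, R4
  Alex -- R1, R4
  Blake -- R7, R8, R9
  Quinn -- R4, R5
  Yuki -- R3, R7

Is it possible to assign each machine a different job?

No

The set {Priya, Finn, Zane, Hana, Alex, Yuki} has only 4 neighbours ({R1, R3, R4, R7}), so by Hall's theorem at most 7 of the 9 machines can be matched.
Hence no matching covers every machine.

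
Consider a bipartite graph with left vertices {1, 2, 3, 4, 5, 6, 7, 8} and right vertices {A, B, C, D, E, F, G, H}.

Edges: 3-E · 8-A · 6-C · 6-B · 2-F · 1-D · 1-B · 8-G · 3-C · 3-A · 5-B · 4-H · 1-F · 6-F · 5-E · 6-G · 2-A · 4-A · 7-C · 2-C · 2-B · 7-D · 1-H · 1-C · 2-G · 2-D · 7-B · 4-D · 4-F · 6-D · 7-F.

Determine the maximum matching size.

One maximum matching: 1–H, 2–A, 3–C, 4–D, 5–E, 6–B, 7–F, 8–G.
All 8 left vertices are matched, so no larger matching exists.

8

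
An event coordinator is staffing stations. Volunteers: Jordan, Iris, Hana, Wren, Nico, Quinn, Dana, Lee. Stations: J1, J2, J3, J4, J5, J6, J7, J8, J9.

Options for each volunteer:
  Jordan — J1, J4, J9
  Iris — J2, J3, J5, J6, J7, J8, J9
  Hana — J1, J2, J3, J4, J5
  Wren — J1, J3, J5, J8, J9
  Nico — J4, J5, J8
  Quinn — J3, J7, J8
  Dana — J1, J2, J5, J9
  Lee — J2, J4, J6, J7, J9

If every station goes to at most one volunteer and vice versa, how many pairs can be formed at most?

One maximum matching: Jordan–J4, Iris–J9, Hana–J2, Wren–J1, Nico–J8, Quinn–J3, Dana–J5, Lee–J6.
All 8 volunteers are matched, so no larger matching exists.

8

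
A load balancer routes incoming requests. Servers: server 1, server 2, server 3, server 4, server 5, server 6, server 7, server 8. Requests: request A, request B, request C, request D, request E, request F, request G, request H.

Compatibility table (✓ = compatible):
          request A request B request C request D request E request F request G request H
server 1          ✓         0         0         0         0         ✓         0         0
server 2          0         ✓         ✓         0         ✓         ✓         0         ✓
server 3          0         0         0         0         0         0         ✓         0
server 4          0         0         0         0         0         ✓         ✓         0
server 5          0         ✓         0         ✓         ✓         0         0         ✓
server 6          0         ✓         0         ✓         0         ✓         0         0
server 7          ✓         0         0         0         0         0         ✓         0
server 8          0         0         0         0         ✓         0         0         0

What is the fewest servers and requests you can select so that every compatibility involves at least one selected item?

A maximum matching has 7 edges (e.g. server 1–request A, server 2–request H, server 3–request G, server 4–request F, server 5–request D, server 6–request B, server 8–request E).
By König's theorem the minimum vertex cover has the same size. One such cover is {server 2, server 5, server 6, server 8, request A, request F, request G}.

7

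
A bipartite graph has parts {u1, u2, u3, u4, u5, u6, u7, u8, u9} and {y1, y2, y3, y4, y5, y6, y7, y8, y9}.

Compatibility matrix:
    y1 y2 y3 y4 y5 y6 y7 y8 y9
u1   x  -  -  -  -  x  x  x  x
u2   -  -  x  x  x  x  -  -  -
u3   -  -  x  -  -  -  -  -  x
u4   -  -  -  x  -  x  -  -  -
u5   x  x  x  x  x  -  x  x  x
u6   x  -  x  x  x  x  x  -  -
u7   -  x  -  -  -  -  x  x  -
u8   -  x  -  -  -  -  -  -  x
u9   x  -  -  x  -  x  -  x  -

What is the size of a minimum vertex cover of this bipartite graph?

{u1, u2, u3, u4, u5, u6, u7, u8, u9} is a vertex cover of size 9: every edge has an endpoint in this set.
No smaller cover exists because u1–y6, u2–y5, u3–y9, u4–y4, u5–y7, u6–y3, u7–y8, u8–y2, u9–y1 is a matching of size 9, and a cover must include an endpoint of each of these disjoint edges (König's theorem).

9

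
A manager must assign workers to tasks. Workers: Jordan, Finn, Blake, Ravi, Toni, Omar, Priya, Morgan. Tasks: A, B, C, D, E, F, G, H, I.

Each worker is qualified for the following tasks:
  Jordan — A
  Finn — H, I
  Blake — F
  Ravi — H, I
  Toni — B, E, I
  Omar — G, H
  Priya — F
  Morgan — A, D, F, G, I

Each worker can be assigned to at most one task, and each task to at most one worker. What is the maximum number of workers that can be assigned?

7

A valid assignment of size 7: Jordan–A, Finn–I, Blake–F, Ravi–H, Toni–B, Omar–G, Morgan–D.
The set {Blake, Priya} has only 1 neighbour ({F}), so by Hall's theorem at most 7 of the 8 workers can be matched.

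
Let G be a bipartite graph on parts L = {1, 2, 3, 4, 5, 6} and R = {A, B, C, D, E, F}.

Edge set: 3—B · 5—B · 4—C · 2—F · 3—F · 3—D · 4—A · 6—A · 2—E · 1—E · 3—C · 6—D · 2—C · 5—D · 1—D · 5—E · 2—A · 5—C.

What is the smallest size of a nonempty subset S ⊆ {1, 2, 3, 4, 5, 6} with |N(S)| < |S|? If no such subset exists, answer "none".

A matching saturating every left vertex exists, for instance 1→E, 2→C, 3→F, 4→A, 5→B, 6→D.
By Hall's marriage theorem, this means |N(S)| ≥ |S| for every subset S, so no violating subset exists.

none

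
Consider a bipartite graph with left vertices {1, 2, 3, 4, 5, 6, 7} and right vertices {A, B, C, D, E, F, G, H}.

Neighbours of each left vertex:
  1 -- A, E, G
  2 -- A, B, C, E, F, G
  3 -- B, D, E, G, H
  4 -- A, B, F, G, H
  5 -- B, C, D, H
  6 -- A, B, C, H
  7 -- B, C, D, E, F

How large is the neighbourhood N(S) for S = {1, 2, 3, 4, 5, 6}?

The union of neighbours of {1, 2, 3, 4, 5, 6} is {A, B, C, D, E, F, G, H}, which has 8 elements.
Since |N(S)| = 8 ≥ |S| = 6, Hall's condition holds for this subset.

8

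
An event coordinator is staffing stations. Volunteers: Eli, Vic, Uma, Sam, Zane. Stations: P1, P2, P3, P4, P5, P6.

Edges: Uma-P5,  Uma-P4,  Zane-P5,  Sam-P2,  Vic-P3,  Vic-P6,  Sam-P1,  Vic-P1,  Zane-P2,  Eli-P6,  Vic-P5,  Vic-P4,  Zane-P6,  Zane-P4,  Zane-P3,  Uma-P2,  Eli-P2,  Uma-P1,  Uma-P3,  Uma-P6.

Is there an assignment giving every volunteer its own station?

A valid assignment of size 5: Eli→P6, Vic→P5, Uma→P1, Sam→P2, Zane→P3.
All 5 volunteers are covered.

Yes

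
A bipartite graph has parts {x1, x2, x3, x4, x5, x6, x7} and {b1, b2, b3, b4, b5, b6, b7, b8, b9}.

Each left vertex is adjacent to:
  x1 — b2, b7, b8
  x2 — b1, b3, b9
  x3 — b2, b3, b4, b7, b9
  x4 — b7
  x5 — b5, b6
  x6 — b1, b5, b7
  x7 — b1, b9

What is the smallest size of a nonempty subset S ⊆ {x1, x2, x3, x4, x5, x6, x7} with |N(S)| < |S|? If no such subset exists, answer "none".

A matching saturating every left vertex exists, for instance x1→b8, x2→b3, x3→b4, x4→b7, x5→b6, x6→b5, x7→b9.
By Hall's marriage theorem, this means |N(S)| ≥ |S| for every subset S, so no violating subset exists.

none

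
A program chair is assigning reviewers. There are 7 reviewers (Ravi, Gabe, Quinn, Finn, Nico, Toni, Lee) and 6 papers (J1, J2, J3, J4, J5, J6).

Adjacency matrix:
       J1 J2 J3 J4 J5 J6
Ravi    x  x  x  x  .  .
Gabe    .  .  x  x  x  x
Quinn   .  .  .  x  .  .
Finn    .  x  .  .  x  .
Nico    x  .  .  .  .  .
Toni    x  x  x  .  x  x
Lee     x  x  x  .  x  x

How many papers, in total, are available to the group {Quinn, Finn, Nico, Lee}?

6

The union of neighbours of {Quinn, Finn, Nico, Lee} is {J1, J2, J3, J4, J5, J6}, which has 6 elements.
Since |N(S)| = 6 ≥ |S| = 4, Hall's condition holds for this subset.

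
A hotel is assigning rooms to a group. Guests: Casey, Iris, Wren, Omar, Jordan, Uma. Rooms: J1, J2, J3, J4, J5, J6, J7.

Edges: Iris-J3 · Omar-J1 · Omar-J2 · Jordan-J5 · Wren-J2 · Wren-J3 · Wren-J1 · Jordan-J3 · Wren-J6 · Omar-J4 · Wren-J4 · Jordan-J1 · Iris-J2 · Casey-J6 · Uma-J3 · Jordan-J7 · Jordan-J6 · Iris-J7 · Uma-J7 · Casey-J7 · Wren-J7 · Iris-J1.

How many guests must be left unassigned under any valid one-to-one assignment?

0

One maximum matching: Casey→J6, Iris→J7, Wren→J2, Omar→J4, Jordan→J1, Uma→J3.
All 6 guests are matched, so no larger matching exists.
That matches 6 of the 6, leaving 0 unmatched; no matching can do better.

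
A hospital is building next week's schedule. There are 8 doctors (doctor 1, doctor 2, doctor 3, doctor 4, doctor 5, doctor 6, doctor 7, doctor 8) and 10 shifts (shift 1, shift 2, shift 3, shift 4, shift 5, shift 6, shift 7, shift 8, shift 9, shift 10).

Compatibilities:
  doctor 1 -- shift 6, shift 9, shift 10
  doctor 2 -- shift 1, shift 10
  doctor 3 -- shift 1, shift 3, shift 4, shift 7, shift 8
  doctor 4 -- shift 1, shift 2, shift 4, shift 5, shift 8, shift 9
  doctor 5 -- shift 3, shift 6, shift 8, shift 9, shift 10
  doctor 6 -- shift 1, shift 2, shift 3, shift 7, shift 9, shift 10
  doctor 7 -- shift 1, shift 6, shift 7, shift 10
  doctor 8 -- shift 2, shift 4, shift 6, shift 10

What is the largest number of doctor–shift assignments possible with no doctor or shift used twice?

8

For example, pair doctor 1–shift 10, doctor 2–shift 1, doctor 3–shift 8, doctor 4–shift 5, doctor 5–shift 3, doctor 6–shift 2, doctor 7–shift 7, doctor 8–shift 6.
All 8 doctors are matched, so no larger matching exists.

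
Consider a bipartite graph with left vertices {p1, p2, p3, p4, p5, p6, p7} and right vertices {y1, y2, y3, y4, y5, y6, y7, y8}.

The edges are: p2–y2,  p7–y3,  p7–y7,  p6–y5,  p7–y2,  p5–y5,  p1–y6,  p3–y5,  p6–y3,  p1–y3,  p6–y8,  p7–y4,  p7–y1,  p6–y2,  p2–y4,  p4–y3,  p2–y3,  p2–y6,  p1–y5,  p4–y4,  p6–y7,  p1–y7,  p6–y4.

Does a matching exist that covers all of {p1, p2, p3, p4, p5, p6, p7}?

The set {p3, p5} has only 1 neighbour ({y5}), so by Hall's theorem at most 6 of the 7 left vertices can be matched.
Hence no matching covers every left vertex.

No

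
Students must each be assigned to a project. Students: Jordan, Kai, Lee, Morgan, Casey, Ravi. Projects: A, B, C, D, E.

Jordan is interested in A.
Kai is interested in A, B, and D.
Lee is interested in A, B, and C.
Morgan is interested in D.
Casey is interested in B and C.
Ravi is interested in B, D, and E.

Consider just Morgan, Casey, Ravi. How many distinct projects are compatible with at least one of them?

4

The union of neighbours of {Morgan, Casey, Ravi} is {B, C, D, E}, which has 4 elements.
Since |N(S)| = 4 ≥ |S| = 3, Hall's condition holds for this subset.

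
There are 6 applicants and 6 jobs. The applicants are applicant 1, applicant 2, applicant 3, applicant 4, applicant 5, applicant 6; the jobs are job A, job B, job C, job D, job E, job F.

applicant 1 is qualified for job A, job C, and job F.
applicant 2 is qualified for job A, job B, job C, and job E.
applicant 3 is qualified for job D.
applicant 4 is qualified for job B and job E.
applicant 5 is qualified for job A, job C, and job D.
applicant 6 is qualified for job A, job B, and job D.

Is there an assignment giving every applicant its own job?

One maximum matching: applicant 1–job F, applicant 2–job E, applicant 3–job D, applicant 4–job B, applicant 5–job C, applicant 6–job A.
All 6 applicants are covered.

Yes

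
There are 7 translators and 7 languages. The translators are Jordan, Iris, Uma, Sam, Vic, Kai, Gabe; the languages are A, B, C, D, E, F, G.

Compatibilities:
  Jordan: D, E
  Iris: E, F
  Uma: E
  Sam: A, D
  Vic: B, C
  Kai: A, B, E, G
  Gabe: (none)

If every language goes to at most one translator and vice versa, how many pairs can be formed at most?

One maximum matching: Jordan-D, Iris-F, Uma-E, Sam-A, Vic-C, Kai-B.
The set {Gabe} has only 0 neighbours (∅), so by Hall's theorem at most 6 of the 7 translators can be matched.

6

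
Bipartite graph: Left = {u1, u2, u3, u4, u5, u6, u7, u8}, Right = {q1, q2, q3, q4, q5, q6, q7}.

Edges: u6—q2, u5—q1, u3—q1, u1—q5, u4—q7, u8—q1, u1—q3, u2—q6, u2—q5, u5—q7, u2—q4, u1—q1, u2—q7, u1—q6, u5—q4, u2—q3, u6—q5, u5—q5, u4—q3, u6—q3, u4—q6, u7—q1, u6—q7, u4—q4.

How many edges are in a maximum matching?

One maximum matching: u1–q5, u2–q6, u3–q1, u4–q7, u5–q4, u6–q2.
The set {u3, u7, u8} has only 1 neighbour ({q1}), so by Hall's theorem at most 6 of the 8 left vertices can be matched.

6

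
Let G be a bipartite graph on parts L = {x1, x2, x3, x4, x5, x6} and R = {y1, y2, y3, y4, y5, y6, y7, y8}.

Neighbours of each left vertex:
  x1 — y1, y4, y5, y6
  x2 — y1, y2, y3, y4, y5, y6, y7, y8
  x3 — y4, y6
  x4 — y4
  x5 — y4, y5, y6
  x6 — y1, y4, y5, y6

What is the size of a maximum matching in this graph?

5

For example, pair x1-y1, x2-y7, x3-y6, x4-y4, x5-y5.
The set {x1, x3, x4, x5, x6} has only 4 neighbours ({y1, y4, y5, y6}), so by Hall's theorem at most 5 of the 6 left vertices can be matched.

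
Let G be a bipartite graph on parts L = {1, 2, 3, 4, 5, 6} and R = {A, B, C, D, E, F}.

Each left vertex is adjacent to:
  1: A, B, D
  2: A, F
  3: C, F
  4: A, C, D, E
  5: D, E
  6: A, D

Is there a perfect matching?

Yes

For example, pair 1-B, 2-A, 3-F, 4-C, 5-E, 6-D.
Every left vertex is matched, so this is a perfect matching.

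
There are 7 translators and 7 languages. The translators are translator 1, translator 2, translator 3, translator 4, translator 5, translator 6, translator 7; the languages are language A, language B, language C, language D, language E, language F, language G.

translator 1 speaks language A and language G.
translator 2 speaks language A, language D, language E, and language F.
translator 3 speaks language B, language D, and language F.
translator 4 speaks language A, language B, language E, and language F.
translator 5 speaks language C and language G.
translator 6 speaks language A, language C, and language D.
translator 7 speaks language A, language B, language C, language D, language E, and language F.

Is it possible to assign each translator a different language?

Yes

A valid assignment of size 7: translator 1→language G, translator 2→language E, translator 3→language B, translator 4→language A, translator 5→language C, translator 6→language D, translator 7→language F.
Every translator is matched, so this is a perfect matching.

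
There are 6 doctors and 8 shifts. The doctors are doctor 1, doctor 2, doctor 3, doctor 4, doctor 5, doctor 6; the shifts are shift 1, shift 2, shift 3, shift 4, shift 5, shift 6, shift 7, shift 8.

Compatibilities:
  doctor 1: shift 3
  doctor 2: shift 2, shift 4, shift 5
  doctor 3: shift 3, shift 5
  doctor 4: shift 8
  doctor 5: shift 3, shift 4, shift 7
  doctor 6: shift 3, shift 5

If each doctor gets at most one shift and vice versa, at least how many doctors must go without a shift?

One maximum matching: doctor 1-shift 3, doctor 2-shift 2, doctor 3-shift 5, doctor 4-shift 8, doctor 5-shift 4.
The set {doctor 1, doctor 3, doctor 6} has only 2 neighbours ({shift 3, shift 5}), so by Hall's theorem at most 5 of the 6 doctors can be matched.
That matches 5 of the 6, leaving 1 unmatched; no matching can do better.

1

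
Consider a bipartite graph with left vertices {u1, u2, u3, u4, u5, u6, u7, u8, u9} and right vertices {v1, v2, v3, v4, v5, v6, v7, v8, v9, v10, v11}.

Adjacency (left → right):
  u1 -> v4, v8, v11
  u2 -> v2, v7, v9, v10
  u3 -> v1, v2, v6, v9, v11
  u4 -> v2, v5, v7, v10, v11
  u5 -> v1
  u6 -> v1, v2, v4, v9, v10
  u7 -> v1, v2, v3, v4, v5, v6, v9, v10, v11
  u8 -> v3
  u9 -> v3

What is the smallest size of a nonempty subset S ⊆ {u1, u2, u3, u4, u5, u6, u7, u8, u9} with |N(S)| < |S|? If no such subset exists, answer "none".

2

Take S = {u8, u9}. Its neighbourhood is {v3}, so |N(S)| = 1 < |S| = 2.
No single vertex violates Hall's condition since each has at least one neighbour, so 2 is the minimum.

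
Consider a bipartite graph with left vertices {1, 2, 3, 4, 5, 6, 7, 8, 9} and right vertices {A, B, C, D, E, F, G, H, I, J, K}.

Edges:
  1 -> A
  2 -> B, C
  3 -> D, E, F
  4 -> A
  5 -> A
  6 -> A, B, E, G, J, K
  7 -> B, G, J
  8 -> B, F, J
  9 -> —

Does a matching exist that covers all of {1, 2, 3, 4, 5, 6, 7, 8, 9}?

No

The set {1, 4, 5, 9} has only 1 neighbour ({A}), so by Hall's theorem at most 6 of the 9 left vertices can be matched.
Hence no matching covers every left vertex.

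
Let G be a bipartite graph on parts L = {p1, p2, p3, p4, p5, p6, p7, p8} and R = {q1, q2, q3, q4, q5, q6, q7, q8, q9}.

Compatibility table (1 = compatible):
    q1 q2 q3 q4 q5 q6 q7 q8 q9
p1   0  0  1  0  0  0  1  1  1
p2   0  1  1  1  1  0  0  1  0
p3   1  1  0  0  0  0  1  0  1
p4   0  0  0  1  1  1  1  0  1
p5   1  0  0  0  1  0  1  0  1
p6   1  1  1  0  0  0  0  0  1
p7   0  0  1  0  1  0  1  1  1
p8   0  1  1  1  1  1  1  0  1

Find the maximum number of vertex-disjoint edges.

8

One maximum matching: p1–q8, p2–q4, p3–q2, p4–q6, p5–q5, p6–q3, p7–q7, p8–q9.
All 8 left vertices are matched, so no larger matching exists.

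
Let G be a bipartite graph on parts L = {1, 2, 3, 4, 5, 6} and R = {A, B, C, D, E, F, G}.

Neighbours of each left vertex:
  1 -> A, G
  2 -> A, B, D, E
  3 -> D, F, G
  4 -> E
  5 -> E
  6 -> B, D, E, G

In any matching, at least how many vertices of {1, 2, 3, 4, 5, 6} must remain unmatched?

1

One maximum matching: 1–G, 2–D, 3–F, 4–E, 6–B.
The set {4, 5} has only 1 neighbour ({E}), so by Hall's theorem at most 5 of the 6 left vertices can be matched.
That matches 5 of the 6, leaving 1 unmatched; no matching can do better.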